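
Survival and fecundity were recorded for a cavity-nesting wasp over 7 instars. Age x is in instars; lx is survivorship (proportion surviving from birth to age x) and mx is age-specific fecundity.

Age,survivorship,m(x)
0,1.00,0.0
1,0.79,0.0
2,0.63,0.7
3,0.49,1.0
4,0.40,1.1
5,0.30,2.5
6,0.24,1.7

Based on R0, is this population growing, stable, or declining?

R0 = Σ lx·mx = 0 + 0 + 0.441 + 0.49 + 0.44 + 0.75 + 0.408 = 2.529
R0 > 1, so the population is growing.

growing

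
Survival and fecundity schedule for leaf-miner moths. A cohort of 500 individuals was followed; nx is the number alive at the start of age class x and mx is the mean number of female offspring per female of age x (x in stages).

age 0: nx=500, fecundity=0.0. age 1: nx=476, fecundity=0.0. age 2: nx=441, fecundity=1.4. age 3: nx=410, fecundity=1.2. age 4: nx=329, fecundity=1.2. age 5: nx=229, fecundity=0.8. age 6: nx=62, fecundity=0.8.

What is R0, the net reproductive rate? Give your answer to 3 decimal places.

lx = nx/n0 = nx/500: 1, 0.952, 0.882, 0.82, 0.658, 0.458, 0.124
lx·mx by age: 0, 0, 1.2348, 0.984, 0.7896, 0.3664, 0.0992
R0 = Σ lx·mx = 3.474 → 3.474

3.474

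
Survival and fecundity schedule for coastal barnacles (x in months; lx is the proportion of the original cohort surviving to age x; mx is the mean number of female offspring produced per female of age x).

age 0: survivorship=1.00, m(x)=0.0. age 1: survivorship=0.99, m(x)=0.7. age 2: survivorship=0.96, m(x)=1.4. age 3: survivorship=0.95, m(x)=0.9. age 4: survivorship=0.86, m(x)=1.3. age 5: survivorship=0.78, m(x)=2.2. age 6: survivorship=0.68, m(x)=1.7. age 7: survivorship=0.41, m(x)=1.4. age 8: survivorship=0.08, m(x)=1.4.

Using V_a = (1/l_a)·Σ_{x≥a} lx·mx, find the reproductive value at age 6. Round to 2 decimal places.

2.71

lx·mx for x ≥ 6: 1.156, 0.574, 0.112 → sum = 1.842
V_6 = 1.842 / l_6 = 1.842 / 0.68 = 2.708824… → 2.71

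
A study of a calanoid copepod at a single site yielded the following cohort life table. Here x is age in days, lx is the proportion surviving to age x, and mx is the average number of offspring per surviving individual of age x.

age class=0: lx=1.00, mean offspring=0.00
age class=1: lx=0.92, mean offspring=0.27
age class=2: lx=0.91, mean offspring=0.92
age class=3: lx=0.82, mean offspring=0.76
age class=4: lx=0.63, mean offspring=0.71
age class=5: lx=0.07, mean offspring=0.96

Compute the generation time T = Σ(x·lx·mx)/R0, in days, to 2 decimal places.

lx·mx: 0, 0.2484, 0.8372, 0.6232, 0.4473, 0.0672 → R0 = 2.2233
x·lx·mx: 0, 0.2484, 1.6744, 1.8696, 1.7892, 0.336 → Σ = 5.9176
T = 5.9176 / 2.2233 = 2.661629… → 2.66

2.66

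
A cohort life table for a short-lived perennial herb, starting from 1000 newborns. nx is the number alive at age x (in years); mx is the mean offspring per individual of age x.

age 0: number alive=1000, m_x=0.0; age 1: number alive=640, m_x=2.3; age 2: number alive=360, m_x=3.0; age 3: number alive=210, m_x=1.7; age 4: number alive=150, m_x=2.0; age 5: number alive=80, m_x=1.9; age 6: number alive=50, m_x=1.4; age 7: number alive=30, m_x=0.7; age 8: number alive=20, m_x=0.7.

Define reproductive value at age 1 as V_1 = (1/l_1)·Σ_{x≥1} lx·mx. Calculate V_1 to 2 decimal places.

5.42

lx = nx/n0 = nx/1000: 1, 0.64, 0.36, 0.21, 0.15, 0.08, 0.05, 0.03, 0.02
lx·mx for x ≥ 1: 1.472, 1.08, 0.357, 0.3, 0.152, 0.07, 0.021, 0.014 → sum = 3.466
V_1 = 3.466 / l_1 = 3.466 / 0.64 = 5.415625 → 5.42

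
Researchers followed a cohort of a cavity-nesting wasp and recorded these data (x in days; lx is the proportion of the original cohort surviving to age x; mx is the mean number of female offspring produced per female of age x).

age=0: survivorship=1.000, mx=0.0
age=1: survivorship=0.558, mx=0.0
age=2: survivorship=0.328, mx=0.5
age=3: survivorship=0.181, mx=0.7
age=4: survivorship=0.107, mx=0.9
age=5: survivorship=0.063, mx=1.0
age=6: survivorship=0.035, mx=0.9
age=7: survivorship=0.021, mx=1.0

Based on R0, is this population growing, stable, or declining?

declining

R0 = Σ lx·mx = 0 + 0 + 0.164 + 0.1267 + 0.0963 + 0.063 + 0.0315 + 0.021 = 0.5025
R0 < 1, so the population is declining.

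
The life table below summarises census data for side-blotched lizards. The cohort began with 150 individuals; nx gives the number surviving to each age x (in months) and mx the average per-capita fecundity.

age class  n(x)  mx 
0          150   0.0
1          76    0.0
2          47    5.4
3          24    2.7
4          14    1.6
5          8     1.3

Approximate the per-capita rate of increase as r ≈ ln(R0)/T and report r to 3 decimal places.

lx = nx/n0 = nx/150: 1, 0.50667…, 0.31333…, 0.16, 0.09333…, 0.05333…
R0 = Σ lx·mx = 0 + 0 + 1.692… + 0.432 + 0.14933… + 0.06933… = 2.342667…
Σ x·lx·mx = 5.624…; T = 5.624…/2.342667… = 2.40068…
r ≈ ln(R0)/T = ln(2.342667…)/2.40068… = 0.3546… → 0.355

0.355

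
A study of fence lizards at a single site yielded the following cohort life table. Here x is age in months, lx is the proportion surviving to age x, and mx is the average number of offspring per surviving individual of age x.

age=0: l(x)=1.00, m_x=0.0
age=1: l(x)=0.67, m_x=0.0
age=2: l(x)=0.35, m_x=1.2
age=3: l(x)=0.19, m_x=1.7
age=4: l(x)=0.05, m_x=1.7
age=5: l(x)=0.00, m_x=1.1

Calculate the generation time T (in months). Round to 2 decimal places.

lx·mx: 0, 0, 0.42, 0.323, 0.085, 0 → R0 = 0.828
x·lx·mx: 0, 0, 0.84, 0.969, 0.34, 0 → Σ = 2.149
T = 2.149 / 0.828 = 2.595411… → 2.60

2.60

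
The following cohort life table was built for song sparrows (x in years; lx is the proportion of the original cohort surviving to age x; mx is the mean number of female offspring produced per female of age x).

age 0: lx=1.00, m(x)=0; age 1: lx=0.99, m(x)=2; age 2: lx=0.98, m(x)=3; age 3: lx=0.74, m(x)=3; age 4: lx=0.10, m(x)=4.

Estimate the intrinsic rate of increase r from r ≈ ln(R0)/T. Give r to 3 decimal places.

R0 = Σ lx·mx = 0 + 1.98 + 2.94 + 2.22 + 0.4 = 7.54
Σ x·lx·mx = 16.12; T = 16.12/7.54 = 2.13793…
r ≈ ln(R0)/T = ln(7.54)/2.13793… = 0.94494… → 0.945

0.945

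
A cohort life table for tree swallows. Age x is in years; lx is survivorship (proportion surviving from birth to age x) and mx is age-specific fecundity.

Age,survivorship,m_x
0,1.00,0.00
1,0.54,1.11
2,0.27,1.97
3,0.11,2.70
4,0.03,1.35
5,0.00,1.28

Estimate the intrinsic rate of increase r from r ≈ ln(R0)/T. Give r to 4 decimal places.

R0 = Σ lx·mx = 0 + 0.5994 + 0.5319 + 0.297 + 0.0405 + 0 = 1.4688
Σ x·lx·mx = 2.7162; T = 2.7162/1.4688 = 1.84926…
r ≈ ln(R0)/T = ln(1.4688)/1.84926… = 0.207891… → 0.2079

0.2079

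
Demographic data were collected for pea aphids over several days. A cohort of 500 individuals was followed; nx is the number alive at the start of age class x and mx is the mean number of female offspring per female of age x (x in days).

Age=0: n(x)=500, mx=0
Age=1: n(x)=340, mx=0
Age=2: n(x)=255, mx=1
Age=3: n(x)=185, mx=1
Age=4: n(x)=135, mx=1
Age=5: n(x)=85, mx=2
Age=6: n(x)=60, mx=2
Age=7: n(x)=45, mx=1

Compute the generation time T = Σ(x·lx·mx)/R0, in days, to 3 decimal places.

lx = nx/n0 = nx/500: 1, 0.68, 0.51, 0.37, 0.27, 0.17, 0.12, 0.09
lx·mx: 0, 0, 0.51, 0.37, 0.27, 0.34, 0.24, 0.09 → R0 = 1.82
x·lx·mx: 0, 0, 1.02, 1.11, 1.08, 1.7, 1.44, 0.63 → Σ = 6.98
T = 6.98 / 1.82 = 3.835165… → 3.835

3.835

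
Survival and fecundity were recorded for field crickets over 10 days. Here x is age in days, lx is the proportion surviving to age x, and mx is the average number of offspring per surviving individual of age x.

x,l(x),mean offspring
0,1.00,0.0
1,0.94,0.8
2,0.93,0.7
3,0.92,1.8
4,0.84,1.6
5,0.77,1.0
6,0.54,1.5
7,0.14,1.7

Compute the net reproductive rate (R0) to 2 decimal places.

lx·mx by age: 0, 0.752, 0.651, 1.656, 1.344, 0.77, 0.81, 0.238
R0 = Σ lx·mx = 6.221 → 6.22

6.22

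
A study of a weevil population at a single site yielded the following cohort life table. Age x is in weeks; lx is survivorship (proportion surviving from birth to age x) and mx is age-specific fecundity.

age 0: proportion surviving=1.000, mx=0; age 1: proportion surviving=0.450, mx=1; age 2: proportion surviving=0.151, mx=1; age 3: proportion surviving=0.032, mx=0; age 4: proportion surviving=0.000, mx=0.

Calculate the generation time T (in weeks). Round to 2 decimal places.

lx·mx: 0, 0.45, 0.151, 0, 0 → R0 = 0.601
x·lx·mx: 0, 0.45, 0.302, 0, 0 → Σ = 0.752
T = 0.752 / 0.601 = 1.251248… → 1.25

1.25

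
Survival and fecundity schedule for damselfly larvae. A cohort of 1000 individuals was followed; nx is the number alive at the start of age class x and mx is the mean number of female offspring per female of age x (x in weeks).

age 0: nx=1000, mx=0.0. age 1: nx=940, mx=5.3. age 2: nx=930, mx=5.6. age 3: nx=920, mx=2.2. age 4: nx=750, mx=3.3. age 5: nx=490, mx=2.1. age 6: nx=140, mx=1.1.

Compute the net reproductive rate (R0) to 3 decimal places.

15.872

lx = nx/n0 = nx/1000: 1, 0.94, 0.93, 0.92, 0.75, 0.49, 0.14
lx·mx by age: 0, 4.982, 5.208, 2.024, 2.475, 1.029, 0.154
R0 = Σ lx·mx = 15.872 → 15.872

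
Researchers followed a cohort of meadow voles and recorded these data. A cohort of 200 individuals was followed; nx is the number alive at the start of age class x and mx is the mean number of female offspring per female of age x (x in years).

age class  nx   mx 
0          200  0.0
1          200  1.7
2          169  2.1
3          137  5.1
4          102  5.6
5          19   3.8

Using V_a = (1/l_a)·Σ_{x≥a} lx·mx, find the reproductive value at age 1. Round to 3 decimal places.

lx = nx/n0 = nx/200: 1, 1, 0.845, 0.685, 0.51, 0.095
lx·mx for x ≥ 1: 1.7, 1.7745, 3.4935, 2.856, 0.361 → sum = 10.185
V_1 = 10.185 / l_1 = 10.185 / 1 = 10.185 → 10.185

10.185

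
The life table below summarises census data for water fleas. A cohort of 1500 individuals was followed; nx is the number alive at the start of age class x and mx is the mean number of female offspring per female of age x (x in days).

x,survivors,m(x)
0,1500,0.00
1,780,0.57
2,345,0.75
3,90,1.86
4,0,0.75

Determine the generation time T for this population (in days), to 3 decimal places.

1.682

lx = nx/n0 = nx/1500: 1, 0.52, 0.23, 0.06, 0
lx·mx: 0, 0.2964, 0.1725, 0.1116, 0 → R0 = 0.5805
x·lx·mx: 0, 0.2964, 0.345, 0.3348, 0 → Σ = 0.9762
T = 0.9762 / 0.5805 = 1.681654… → 1.682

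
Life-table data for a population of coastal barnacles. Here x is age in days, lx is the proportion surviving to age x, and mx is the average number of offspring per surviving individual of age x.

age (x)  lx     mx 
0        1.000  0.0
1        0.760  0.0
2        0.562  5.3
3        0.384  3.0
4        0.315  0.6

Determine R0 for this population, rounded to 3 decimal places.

lx·mx by age: 0, 0, 2.9786, 1.152, 0.189
R0 = Σ lx·mx = 4.3196 → 4.320

4.320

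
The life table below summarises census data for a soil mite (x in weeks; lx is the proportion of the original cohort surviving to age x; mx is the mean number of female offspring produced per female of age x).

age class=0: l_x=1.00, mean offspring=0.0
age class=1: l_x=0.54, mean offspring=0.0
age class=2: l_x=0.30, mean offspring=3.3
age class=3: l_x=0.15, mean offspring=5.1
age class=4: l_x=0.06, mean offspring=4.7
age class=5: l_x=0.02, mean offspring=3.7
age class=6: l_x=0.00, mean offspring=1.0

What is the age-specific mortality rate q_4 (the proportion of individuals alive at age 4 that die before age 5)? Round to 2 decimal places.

q_4 = (l_4 − l_5) / l_4 = (0.06 − 0.02) / 0.06
     = 0.04 / 0.06 = 0.666667… → 0.67

0.67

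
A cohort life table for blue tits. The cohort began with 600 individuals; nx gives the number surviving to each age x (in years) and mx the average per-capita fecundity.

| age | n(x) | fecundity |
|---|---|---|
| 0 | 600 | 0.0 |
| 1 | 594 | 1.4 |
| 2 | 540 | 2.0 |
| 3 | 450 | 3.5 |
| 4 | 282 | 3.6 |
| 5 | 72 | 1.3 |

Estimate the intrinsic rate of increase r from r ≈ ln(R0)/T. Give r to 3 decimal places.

lx = nx/n0 = nx/600: 1, 0.99, 0.9, 0.75, 0.47, 0.12
R0 = Σ lx·mx = 0 + 1.386 + 1.8 + 2.625 + 1.692 + 0.156 = 7.659
Σ x·lx·mx = 20.409; T = 20.409/7.659 = 2.66471…
r ≈ ln(R0)/T = ln(7.659)/2.66471… = 0.76402… → 0.764

0.764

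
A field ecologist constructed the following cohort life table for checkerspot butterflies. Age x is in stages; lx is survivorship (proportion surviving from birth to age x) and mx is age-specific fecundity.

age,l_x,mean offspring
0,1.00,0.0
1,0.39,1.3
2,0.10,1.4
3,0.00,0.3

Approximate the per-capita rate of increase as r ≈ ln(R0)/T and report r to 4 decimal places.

-0.3580

R0 = Σ lx·mx = 0 + 0.507 + 0.14 + 0 = 0.647
Σ x·lx·mx = 0.787; T = 0.787/0.647 = 1.21638…
r ≈ ln(R0)/T = ln(0.647)/1.21638… = -0.357954… → -0.3580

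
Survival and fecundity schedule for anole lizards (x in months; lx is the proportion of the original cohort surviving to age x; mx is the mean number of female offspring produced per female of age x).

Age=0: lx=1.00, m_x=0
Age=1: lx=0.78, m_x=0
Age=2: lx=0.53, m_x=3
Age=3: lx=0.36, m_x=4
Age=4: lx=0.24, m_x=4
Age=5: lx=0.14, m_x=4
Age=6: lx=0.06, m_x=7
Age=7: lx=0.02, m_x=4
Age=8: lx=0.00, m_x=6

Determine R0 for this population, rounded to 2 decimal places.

lx·mx by age: 0, 0, 1.59, 1.44, 0.96, 0.56, 0.42, 0.08, 0
R0 = Σ lx·mx = 5.05 → 5.05

5.05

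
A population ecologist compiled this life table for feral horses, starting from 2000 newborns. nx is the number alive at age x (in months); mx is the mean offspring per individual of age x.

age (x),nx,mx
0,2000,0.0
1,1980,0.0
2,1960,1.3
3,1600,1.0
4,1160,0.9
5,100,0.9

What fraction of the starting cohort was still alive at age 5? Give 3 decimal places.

0.050

l_5 = n_5/n_0 = 100/2000 = 0.05 → 0.050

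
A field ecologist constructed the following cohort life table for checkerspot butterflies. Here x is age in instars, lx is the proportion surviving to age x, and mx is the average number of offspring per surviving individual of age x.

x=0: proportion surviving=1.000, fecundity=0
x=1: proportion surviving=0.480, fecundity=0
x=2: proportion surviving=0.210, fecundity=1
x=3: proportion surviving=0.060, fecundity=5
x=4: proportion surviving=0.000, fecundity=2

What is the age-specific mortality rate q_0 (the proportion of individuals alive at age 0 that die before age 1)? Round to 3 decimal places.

0.520

q_0 = (l_0 − l_1) / l_0 = (1 − 0.48) / 1
     = 0.52 / 1 = 0.52 → 0.520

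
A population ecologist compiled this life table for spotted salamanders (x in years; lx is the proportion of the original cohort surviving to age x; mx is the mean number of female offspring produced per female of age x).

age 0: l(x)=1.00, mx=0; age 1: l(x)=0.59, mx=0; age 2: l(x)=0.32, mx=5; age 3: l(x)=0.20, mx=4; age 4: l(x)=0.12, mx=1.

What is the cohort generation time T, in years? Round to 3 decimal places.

2.413

lx·mx: 0, 0, 1.6, 0.8, 0.12 → R0 = 2.52
x·lx·mx: 0, 0, 3.2, 2.4, 0.48 → Σ = 6.08
T = 6.08 / 2.52 = 2.412698… → 2.413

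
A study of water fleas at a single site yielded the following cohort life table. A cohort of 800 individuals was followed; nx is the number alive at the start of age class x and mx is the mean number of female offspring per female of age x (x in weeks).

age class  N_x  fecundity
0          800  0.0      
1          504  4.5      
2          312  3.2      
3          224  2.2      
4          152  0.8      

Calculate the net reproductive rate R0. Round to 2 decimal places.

lx = nx/n0 = nx/800: 1, 0.63, 0.39, 0.28, 0.19
lx·mx by age: 0, 2.835, 1.248, 0.616, 0.152
R0 = Σ lx·mx = 4.851 → 4.85

4.85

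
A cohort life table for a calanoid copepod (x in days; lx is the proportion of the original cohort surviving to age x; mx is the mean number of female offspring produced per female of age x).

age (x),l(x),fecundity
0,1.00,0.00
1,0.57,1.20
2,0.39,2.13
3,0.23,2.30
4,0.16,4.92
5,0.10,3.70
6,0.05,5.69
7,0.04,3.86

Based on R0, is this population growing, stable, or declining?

growing

R0 = Σ lx·mx = 0 + 0.684 + 0.8307 + 0.529 + 0.7872 + 0.37 + 0.2845 + 0.1544 = 3.6398
R0 > 1, so the population is growing.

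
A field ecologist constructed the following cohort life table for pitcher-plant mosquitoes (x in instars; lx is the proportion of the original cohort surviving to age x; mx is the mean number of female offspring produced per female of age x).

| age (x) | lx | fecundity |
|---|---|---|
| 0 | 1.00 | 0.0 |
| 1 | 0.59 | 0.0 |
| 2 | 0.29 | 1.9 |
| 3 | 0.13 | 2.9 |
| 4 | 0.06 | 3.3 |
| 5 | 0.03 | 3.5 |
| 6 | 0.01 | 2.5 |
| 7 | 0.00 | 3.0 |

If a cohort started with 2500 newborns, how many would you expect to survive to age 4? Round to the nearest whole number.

150

Expected survivors = N0 · l_4 = 2500 × 0.06 = 150 → 150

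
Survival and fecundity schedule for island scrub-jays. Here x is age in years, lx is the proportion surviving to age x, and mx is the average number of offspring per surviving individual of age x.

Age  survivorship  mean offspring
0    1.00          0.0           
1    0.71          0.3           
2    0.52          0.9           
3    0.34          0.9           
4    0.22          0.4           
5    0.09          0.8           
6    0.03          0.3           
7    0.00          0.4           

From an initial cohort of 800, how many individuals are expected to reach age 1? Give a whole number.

Expected survivors = N0 · l_1 = 800 × 0.71 = 568 → 568

568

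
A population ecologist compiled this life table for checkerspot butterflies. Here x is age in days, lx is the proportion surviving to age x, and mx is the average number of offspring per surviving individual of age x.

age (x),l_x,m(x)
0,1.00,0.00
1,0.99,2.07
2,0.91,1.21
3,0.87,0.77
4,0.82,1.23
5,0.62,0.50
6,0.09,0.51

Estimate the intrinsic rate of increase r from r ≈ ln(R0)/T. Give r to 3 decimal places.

0.704

R0 = Σ lx·mx = 0 + 2.0493 + 1.1011 + 0.6699 + 1.0086 + 0.31 + 0.0459 = 5.1848
Σ x·lx·mx = 12.121; T = 12.121/5.1848 = 2.3378…
r ≈ ln(R0)/T = ln(5.1848)/2.3378… = 0.70397… → 0.704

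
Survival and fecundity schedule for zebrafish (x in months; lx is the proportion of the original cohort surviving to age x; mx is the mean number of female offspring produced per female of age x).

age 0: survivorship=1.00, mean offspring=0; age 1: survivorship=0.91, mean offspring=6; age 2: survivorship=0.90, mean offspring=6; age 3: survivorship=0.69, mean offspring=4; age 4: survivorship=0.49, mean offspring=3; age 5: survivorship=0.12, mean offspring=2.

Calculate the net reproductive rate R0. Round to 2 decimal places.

15.33

lx·mx by age: 0, 5.46, 5.4, 2.76, 1.47, 0.24
R0 = Σ lx·mx = 15.33 → 15.33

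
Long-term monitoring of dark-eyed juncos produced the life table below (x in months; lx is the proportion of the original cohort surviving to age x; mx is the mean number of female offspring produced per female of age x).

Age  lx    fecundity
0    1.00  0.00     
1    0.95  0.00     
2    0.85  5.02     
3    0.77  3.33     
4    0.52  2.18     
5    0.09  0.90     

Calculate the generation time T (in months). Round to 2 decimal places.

2.63

lx·mx: 0, 0, 4.267, 2.5641, 1.1336, 0.081 → R0 = 8.0457
x·lx·mx: 0, 0, 8.534, 7.6923, 4.5344, 0.405 → Σ = 21.1657
T = 21.1657 / 8.0457 = 2.630685… → 2.63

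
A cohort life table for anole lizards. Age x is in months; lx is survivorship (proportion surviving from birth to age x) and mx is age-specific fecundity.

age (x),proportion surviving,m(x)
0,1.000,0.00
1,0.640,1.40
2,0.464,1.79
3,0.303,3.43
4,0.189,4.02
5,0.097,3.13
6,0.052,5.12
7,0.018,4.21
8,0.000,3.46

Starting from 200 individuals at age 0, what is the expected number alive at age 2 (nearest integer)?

93

Expected survivors = N0 · l_2 = 200 × 0.464 = 92.8 → 93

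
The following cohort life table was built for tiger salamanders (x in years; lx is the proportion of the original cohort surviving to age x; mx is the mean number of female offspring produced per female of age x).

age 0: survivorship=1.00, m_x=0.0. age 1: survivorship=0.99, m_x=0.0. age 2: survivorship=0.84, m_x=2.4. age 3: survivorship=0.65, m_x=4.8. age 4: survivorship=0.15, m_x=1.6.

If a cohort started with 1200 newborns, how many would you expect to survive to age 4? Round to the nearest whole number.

180

Expected survivors = N0 · l_4 = 1200 × 0.15 = 180 → 180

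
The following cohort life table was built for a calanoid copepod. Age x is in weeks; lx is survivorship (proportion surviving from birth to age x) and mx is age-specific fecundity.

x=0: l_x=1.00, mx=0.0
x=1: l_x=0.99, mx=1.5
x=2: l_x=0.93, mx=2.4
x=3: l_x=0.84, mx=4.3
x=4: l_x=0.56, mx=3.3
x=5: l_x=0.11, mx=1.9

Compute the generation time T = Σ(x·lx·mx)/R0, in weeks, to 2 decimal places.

lx·mx: 0, 1.485, 2.232, 3.612, 1.848, 0.209 → R0 = 9.386
x·lx·mx: 0, 1.485, 4.464, 10.836, 7.392, 1.045 → Σ = 25.222
T = 25.222 / 9.386 = 2.687194… → 2.69

2.69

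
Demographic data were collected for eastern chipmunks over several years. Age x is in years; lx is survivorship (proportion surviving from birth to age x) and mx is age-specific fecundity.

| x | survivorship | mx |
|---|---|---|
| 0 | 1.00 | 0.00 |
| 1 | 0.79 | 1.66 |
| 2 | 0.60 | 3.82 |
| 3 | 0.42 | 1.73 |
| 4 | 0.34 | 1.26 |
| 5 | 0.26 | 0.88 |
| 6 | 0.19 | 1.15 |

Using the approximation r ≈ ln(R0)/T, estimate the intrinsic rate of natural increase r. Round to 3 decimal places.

0.701

R0 = Σ lx·mx = 0 + 1.3114 + 2.292 + 0.7266 + 0.4284 + 0.2288 + 0.2185 = 5.2057
Σ x·lx·mx = 12.2438; T = 12.2438/5.2057 = 2.352…
r ≈ ln(R0)/T = ln(5.2057)/2.352… = 0.70143… → 0.701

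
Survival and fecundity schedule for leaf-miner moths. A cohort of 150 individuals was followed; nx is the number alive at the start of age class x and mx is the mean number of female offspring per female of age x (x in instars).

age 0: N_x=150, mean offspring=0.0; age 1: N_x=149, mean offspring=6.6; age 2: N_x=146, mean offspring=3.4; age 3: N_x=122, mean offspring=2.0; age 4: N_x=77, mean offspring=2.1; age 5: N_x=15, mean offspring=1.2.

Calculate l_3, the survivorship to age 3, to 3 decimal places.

0.813

l_3 = n_3/n_0 = 122/150 = 0.813333… → 0.813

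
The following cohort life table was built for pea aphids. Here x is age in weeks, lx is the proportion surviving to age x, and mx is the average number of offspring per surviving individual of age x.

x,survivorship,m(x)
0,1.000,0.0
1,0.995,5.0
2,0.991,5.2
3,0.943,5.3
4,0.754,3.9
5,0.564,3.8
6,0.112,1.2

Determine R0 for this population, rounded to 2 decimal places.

lx·mx by age: 0, 4.975, 5.1532, 4.9979, 2.9406, 2.1432, 0.1344
R0 = Σ lx·mx = 20.3443 → 20.34

20.34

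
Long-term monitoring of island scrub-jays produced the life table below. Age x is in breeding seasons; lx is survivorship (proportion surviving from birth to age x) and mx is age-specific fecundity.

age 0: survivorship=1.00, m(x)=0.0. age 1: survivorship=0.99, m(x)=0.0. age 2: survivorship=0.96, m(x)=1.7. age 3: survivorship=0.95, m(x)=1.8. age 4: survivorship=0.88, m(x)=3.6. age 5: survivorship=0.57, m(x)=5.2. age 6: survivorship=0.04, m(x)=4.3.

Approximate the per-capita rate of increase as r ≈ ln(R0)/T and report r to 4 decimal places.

0.5922

R0 = Σ lx·mx = 0 + 0 + 1.632 + 1.71 + 3.168 + 2.964 + 0.172 = 9.646
Σ x·lx·mx = 36.918; T = 36.918/9.646 = 3.82729…
r ≈ ln(R0)/T = ln(9.646)/3.82729… = 0.592206… → 0.5922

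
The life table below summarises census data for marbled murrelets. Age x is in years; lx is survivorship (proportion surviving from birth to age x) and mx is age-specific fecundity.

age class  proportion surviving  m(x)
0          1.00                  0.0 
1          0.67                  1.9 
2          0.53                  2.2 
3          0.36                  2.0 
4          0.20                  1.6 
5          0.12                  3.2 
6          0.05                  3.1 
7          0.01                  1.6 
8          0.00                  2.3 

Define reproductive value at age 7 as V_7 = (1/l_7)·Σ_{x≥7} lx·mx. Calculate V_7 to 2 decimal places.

lx·mx for x ≥ 7: 0.016, 0 → sum = 0.016
V_7 = 0.016 / l_7 = 0.016 / 0.01 = 1.6 → 1.60

1.60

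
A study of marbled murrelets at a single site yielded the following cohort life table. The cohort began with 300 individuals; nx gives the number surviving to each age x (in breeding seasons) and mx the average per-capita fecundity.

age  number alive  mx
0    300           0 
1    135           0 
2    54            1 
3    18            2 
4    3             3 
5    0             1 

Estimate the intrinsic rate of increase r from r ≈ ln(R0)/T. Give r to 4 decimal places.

lx = nx/n0 = nx/300: 1, 0.45, 0.18, 0.06, 0.01, 0
R0 = Σ lx·mx = 0 + 0 + 0.18 + 0.12 + 0.03 + 0 = 0.33
Σ x·lx·mx = 0.84; T = 0.84/0.33 = 2.54545…
r ≈ ln(R0)/T = ln(0.33)/2.54545… = -0.435546… → -0.4355

-0.4355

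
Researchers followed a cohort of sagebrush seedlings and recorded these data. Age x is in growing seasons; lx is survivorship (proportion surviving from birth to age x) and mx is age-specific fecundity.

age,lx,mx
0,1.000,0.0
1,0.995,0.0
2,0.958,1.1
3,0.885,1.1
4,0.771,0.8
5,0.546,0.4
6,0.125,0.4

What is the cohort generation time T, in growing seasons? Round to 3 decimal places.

lx·mx: 0, 0, 1.0538, 0.9735, 0.6168, 0.2184, 0.05 → R0 = 2.9125
x·lx·mx: 0, 0, 2.1076, 2.9205, 2.4672, 1.092, 0.3 → Σ = 8.8873
T = 8.8873 / 2.9125 = 3.051433… → 3.051

3.051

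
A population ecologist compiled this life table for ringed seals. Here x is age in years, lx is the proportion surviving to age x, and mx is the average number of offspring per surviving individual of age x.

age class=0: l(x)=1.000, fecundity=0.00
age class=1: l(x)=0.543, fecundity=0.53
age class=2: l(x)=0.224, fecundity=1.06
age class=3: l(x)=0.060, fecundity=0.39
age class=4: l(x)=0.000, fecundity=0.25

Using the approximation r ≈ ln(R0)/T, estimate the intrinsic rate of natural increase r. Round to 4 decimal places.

-0.3955

R0 = Σ lx·mx = 0 + 0.28779 + 0.23744 + 0.0234 + 0 = 0.54863
Σ x·lx·mx = 0.83287; T = 0.83287/0.54863 = 1.51809…
r ≈ ln(R0)/T = ln(0.54863)/1.51809… = -0.395451… → -0.3955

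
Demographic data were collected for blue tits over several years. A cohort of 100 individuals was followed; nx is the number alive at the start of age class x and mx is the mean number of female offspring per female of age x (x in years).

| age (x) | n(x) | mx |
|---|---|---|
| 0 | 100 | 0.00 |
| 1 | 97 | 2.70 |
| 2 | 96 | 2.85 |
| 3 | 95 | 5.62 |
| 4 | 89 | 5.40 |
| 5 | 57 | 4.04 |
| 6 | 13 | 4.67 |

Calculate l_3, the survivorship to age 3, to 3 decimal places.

l_3 = n_3/n_0 = 95/100 = 0.95 → 0.950

0.950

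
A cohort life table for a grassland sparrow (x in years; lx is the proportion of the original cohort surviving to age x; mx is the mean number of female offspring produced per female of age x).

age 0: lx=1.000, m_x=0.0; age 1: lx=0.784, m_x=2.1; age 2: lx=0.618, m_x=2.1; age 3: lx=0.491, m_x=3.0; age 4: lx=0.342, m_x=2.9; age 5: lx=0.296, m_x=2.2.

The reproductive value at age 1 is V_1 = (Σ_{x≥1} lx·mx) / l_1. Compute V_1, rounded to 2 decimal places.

7.73

lx·mx for x ≥ 1: 1.6464, 1.2978, 1.473, 0.9918, 0.6512 → sum = 6.0602
V_1 = 6.0602 / l_1 = 6.0602 / 0.784 = 7.729847… → 7.73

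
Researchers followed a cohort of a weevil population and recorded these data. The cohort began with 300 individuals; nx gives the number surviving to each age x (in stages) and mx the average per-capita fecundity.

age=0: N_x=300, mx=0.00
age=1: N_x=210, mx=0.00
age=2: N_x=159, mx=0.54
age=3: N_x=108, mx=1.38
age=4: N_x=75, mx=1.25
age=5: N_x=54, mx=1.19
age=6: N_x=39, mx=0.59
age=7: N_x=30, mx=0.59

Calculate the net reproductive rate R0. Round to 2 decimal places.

lx = nx/n0 = nx/300: 1, 0.7, 0.53, 0.36, 0.25, 0.18, 0.13, 0.1
lx·mx by age: 0, 0, 0.2862, 0.4968, 0.3125, 0.2142, 0.0767, 0.059
R0 = Σ lx·mx = 1.4454 → 1.45

1.45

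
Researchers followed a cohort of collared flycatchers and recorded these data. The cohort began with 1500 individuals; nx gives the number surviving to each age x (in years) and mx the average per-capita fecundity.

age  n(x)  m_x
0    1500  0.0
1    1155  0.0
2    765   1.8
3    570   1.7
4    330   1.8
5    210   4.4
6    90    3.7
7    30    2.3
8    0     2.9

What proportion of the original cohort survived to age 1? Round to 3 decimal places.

0.770

l_1 = n_1/n_0 = 1155/1500 = 0.77 → 0.770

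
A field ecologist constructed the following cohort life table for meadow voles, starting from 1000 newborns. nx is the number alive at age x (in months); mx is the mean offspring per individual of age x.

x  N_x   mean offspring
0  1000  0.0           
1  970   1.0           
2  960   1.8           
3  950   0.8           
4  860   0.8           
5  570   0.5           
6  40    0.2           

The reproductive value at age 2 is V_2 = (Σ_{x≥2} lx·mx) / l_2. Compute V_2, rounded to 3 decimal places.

3.614

lx = nx/n0 = nx/1000: 1, 0.97, 0.96, 0.95, 0.86, 0.57, 0.04
lx·mx for x ≥ 2: 1.728, 0.76, 0.688, 0.285, 0.008 → sum = 3.469
V_2 = 3.469 / l_2 = 3.469 / 0.96 = 3.613542… → 3.614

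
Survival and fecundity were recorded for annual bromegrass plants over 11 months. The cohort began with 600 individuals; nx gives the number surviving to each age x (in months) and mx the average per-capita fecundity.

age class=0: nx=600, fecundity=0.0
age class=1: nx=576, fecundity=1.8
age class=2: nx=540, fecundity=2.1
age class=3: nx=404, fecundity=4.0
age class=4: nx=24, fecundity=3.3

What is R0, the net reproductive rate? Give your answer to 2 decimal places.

lx = nx/n0 = nx/600: 1, 0.96, 0.9, 0.67333…, 0.04
lx·mx by age: 0, 1.728, 1.89, 2.693333…, 0.132
R0 = Σ lx·mx = 6.443333… → 6.44

6.44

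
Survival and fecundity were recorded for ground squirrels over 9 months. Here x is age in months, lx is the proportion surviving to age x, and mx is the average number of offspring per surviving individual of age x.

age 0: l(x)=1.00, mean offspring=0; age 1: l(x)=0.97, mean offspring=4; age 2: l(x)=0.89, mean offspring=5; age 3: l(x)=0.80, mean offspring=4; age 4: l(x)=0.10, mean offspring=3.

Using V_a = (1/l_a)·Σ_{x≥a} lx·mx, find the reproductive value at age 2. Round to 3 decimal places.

8.933

lx·mx for x ≥ 2: 4.45, 3.2, 0.3 → sum = 7.95
V_2 = 7.95 / l_2 = 7.95 / 0.89 = 8.932584… → 8.933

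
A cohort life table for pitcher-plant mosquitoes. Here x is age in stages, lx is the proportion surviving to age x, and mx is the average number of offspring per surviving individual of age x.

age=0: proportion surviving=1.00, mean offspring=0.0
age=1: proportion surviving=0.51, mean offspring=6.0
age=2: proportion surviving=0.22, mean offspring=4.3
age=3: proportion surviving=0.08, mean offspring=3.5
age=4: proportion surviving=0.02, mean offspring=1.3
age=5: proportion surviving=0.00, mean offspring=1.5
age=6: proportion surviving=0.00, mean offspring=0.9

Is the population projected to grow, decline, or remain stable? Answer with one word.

R0 = Σ lx·mx = 0 + 3.06 + 0.946 + 0.28 + 0.026 + 0 + 0 = 4.312
R0 > 1, so the population is growing.

growing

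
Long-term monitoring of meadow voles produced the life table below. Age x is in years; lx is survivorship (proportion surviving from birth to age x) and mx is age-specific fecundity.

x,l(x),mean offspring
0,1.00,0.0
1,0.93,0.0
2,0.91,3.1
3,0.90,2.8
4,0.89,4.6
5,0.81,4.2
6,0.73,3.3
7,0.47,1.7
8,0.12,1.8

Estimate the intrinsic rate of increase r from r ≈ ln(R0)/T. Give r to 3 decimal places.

0.663

R0 = Σ lx·mx = 0 + 0 + 2.821 + 2.52 + 4.094 + 3.402 + 2.409 + 0.799 + 0.216 = 16.261
Σ x·lx·mx = 68.363; T = 68.363/16.261 = 4.20411…
r ≈ ln(R0)/T = ln(16.261)/4.20411… = 0.66334… → 0.663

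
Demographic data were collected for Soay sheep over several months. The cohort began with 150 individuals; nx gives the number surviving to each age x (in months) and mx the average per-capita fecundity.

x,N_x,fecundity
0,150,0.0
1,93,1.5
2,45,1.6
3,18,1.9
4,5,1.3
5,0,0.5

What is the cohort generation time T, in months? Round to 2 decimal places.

1.63

lx = nx/n0 = nx/150: 1, 0.62, 0.3, 0.12, 0.03333…, 0
lx·mx: 0, 0.93, 0.48, 0.228, 0.043333…, 0 → R0 = 1.681333…
x·lx·mx: 0, 0.93, 0.96, 0.684, 0.173333…, 0 → Σ = 2.747333…
T = 2.747333… / 1.681333… = 1.634021… → 1.63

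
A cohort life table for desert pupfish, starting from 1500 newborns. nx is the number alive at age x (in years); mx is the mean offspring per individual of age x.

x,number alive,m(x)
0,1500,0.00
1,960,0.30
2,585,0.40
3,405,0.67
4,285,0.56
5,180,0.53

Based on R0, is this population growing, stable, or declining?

lx = nx/n0 = nx/1500: 1, 0.64, 0.39, 0.27, 0.19, 0.12
R0 = Σ lx·mx = 0 + 0.192 + 0.156 + 0.1809 + 0.1064 + 0.0636 = 0.6989
R0 < 1, so the population is declining.

declining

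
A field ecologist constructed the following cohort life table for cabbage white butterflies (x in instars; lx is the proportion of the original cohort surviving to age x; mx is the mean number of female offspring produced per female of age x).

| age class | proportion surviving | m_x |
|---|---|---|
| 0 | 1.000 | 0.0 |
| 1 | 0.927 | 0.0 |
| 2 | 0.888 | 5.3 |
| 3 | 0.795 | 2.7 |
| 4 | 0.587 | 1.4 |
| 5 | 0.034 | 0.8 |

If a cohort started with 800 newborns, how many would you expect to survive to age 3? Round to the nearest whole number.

Expected survivors = N0 · l_3 = 800 × 0.795 = 636 → 636

636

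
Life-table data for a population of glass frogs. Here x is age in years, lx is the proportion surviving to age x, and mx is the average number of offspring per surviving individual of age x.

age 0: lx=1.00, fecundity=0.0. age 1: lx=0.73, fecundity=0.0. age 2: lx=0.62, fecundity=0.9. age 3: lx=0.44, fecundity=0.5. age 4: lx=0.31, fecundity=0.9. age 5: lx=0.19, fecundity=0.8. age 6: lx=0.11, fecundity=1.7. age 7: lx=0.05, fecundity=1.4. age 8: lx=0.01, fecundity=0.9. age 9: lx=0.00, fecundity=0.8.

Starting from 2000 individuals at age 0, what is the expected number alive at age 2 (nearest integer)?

1240

Expected survivors = N0 · l_2 = 2000 × 0.62 = 1240 → 1240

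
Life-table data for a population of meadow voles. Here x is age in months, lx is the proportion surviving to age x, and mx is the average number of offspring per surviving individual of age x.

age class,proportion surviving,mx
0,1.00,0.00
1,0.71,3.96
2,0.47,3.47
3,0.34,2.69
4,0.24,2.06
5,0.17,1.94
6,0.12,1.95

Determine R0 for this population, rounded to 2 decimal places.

lx·mx by age: 0, 2.8116, 1.6309, 0.9146, 0.4944, 0.3298, 0.234
R0 = Σ lx·mx = 6.4153 → 6.42

6.42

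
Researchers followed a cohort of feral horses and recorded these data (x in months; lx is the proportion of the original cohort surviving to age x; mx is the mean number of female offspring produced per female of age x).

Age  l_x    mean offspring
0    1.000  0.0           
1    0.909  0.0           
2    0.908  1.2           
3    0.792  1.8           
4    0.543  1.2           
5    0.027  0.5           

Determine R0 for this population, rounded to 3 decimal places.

lx·mx by age: 0, 0, 1.0896, 1.4256, 0.6516, 0.0135
R0 = Σ lx·mx = 3.1803 → 3.180

3.180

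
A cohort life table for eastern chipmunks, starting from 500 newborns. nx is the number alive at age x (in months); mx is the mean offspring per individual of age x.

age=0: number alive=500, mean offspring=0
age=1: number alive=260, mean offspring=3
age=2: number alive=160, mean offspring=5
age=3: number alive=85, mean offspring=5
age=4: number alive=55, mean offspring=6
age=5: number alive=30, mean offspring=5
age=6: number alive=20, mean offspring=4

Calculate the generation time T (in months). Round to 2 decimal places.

2.42

lx = nx/n0 = nx/500: 1, 0.52, 0.32, 0.17, 0.11, 0.06, 0.04
lx·mx: 0, 1.56, 1.6, 0.85, 0.66, 0.3, 0.16 → R0 = 5.13
x·lx·mx: 0, 1.56, 3.2, 2.55, 2.64, 1.5, 0.96 → Σ = 12.41
T = 12.41 / 5.13 = 2.419103… → 2.42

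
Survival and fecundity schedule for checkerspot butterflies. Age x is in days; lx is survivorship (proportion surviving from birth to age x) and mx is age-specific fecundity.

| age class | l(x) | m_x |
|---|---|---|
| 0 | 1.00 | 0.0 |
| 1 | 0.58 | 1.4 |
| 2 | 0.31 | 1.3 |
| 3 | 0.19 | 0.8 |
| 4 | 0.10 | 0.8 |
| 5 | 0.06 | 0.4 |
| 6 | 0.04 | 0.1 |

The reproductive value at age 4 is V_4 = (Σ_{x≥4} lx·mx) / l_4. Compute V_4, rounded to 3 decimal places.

1.080

lx·mx for x ≥ 4: 0.08, 0.024, 0.004 → sum = 0.108
V_4 = 0.108 / l_4 = 0.108 / 0.1 = 1.08 → 1.080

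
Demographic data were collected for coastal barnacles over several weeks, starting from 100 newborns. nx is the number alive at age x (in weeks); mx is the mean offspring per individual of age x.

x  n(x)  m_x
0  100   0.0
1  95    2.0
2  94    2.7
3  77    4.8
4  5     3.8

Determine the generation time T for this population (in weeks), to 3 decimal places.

lx = nx/n0 = nx/100: 1, 0.95, 0.94, 0.77, 0.05
lx·mx: 0, 1.9, 2.538, 3.696, 0.19 → R0 = 8.324
x·lx·mx: 0, 1.9, 5.076, 11.088, 0.76 → Σ = 18.824
T = 18.824 / 8.324 = 2.261413… → 2.261

2.261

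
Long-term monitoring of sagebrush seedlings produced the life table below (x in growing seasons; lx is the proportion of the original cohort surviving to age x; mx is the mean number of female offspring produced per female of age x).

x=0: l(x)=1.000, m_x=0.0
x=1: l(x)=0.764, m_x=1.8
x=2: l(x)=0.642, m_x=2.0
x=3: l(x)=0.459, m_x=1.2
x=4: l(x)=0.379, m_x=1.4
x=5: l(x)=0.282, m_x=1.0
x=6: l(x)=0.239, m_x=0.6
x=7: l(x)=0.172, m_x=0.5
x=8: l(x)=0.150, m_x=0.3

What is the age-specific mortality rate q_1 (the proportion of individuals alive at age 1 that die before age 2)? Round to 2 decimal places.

q_1 = (l_1 − l_2) / l_1 = (0.764 − 0.642) / 0.764
     = 0.122 / 0.764 = 0.159686… → 0.16

0.16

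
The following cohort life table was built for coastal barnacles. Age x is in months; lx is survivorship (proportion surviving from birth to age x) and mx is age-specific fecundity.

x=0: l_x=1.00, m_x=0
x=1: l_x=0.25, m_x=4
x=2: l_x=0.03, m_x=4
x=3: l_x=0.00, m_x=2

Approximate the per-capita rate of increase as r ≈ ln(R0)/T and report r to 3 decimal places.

0.102

R0 = Σ lx·mx = 0 + 1 + 0.12 + 0 = 1.12
Σ x·lx·mx = 1.24; T = 1.24/1.12 = 1.10714…
r ≈ ln(R0)/T = ln(1.12)/1.10714… = 0.10236… → 0.102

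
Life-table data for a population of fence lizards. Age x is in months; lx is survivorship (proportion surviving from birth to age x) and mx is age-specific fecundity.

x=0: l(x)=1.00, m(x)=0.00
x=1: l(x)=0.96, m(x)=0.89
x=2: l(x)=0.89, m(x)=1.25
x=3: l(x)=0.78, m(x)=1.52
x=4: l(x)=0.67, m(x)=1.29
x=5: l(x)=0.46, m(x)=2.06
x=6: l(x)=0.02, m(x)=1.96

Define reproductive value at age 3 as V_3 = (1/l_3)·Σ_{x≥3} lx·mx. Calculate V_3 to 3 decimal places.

3.893

lx·mx for x ≥ 3: 1.1856, 0.8643, 0.9476, 0.0392 → sum = 3.0367
V_3 = 3.0367 / l_3 = 3.0367 / 0.78 = 3.893205… → 3.893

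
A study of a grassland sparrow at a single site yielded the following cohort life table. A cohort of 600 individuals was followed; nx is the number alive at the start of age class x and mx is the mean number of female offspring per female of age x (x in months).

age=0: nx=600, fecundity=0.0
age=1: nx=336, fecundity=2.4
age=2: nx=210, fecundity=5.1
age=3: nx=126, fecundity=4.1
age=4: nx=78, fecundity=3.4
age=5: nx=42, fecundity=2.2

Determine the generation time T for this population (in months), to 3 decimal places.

lx = nx/n0 = nx/600: 1, 0.56, 0.35, 0.21, 0.13, 0.07
lx·mx: 0, 1.344, 1.785, 0.861, 0.442, 0.154 → R0 = 4.586
x·lx·mx: 0, 1.344, 3.57, 2.583, 1.768, 0.77 → Σ = 10.035
T = 10.035 / 4.586 = 2.188181… → 2.188

2.188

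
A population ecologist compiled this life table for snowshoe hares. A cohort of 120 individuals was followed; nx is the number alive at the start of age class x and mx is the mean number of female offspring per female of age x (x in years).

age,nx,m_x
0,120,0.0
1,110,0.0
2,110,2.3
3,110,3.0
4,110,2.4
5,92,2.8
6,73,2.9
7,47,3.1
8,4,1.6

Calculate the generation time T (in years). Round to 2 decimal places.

lx = nx/n0 = nx/120: 1, 0.91667…, 0.91667…, 0.91667…, 0.91667…, 0.76667…, 0.60833…, 0.39167…, 0.03333…
lx·mx: 0, 0, 2.108333…, 2.75…, 2.2…, 2.146667…, 1.764167…, 1.214167…, 0.053333… → R0 = 12.236667…
x·lx·mx: 0, 0, 4.216667…, 8.25…, 8.8…, 10.733333…, 10.585…, 8.499167…, 0.426667… → Σ = 51.510833…
T = 51.510833… / 12.236667… = 4.209548… → 4.21

4.21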